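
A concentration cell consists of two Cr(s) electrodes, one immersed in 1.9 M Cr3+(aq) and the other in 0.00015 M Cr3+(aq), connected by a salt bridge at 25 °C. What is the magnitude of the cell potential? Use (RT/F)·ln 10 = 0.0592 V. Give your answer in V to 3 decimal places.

For a concentration cell E°cell = 0, since both electrodes use the same couple.
The compartment with the higher Cr3+(aq) concentration (1.9 M) acts as the cathode; ions are reduced there and produced at the dilute (0.00015 M) anode.
With n = 3, Ecell = −(0.0592/3)·log([dilute]/[conc]) = −(0.0592/3)·log(0.00015/1.9) = +0.081 V.

0.081 V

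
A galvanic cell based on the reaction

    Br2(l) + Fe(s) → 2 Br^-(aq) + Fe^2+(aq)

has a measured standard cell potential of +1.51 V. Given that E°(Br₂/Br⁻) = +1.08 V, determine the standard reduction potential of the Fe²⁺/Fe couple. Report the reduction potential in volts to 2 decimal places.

In the reaction as written the Br₂/Br⁻ couple is reduced (cathode) and Fe²⁺/Fe is oxidized (anode), so E°cell = E°(Br₂/Br⁻) − E°(Fe²⁺/Fe).
E°(Fe²⁺/Fe) = E°(cathode) − E°cell = +1.08 − (+1.51) = −0.43 V.

−0.43 V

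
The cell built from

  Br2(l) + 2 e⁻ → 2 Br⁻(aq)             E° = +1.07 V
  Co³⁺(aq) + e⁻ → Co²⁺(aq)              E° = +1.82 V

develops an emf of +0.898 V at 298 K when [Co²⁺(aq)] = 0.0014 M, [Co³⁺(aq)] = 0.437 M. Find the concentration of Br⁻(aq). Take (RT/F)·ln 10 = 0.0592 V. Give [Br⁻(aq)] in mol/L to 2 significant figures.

1.0 M

Co³⁺/Co²⁺ is the cathode (higher E°); E°cell = +1.82 − (+1.07) = +0.75 V with n = 2.
From the Nernst equation, log Q = n(E° − E)/0.0592 = 2·(+0.75 − (+0.898))/0.0592 = −5.000.
The balanced reaction is 2 Co³⁺(aq) + 2 Br⁻(aq) → 2 Co²⁺(aq) + Br2(l), so Q = [Co²⁺(aq)]^2 / ([Co³⁺(aq)]^2·[Br⁻(aq)]^2).
Isolating [Br⁻(aq)] in Q = 10^{−5.000} yields log [Br⁻(aq)] = 0.006, i.e. 1.0 M.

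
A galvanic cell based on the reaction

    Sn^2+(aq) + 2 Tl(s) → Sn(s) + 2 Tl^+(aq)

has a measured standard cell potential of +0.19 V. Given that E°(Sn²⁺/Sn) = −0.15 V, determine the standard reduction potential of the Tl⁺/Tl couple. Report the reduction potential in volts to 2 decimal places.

−0.34 V

In the reaction as written the Sn²⁺/Sn couple is reduced (cathode) and Tl⁺/Tl is oxidized (anode), so E°cell = E°(Sn²⁺/Sn) − E°(Tl⁺/Tl).
E°(Tl⁺/Tl) = E°(cathode) − E°cell = −0.15 − (+0.19) = −0.34 V.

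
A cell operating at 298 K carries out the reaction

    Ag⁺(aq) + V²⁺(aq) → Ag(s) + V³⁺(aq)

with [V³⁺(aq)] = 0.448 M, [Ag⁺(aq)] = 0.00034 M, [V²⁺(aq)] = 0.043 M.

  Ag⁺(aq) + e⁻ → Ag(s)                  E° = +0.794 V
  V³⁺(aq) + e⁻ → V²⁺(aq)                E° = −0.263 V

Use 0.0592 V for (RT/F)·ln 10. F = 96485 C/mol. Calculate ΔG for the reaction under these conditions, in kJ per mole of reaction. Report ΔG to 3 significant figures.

−76.4 kJ/mol

E°cell = +0.794 − (−0.263) = +1.057 V; the balanced reaction transfers n = 1 electron.
The reaction quotient is [V³⁺(aq)] / ([Ag⁺(aq)]·[V²⁺(aq)]) = 3.06×10^4; by Nernst, E = +1.057 − (0.0592/1)(4.486) = +0.7914 V.
Finally ΔG = −nFE = −(1)(96485 C/mol)(+0.7914 V) = −76.4 kJ/mol.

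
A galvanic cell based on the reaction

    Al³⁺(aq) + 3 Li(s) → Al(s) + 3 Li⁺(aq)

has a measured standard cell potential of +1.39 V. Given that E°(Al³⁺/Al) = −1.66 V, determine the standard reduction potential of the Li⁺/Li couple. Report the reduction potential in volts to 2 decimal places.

In the reaction as written the Al³⁺/Al couple is reduced (cathode) and Li⁺/Li is oxidized (anode), so E°cell = E°(Al³⁺/Al) − E°(Li⁺/Li).
E°(Li⁺/Li) = E°(cathode) − E°cell = −1.66 − (+1.39) = −3.05 V.

−3.05 V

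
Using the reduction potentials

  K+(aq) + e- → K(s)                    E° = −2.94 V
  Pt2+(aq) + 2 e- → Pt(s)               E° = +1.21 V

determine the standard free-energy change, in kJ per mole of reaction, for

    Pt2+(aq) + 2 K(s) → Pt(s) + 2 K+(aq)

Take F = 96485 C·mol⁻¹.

In the reaction as written Pt2+(aq) is reduced, so the Pt²⁺/Pt couple is the cathode and K⁺/K is the anode.
E°cell = +1.21 − (−2.94) = +4.15 V; balancing electrons gives n = 2.
ΔG° = −nFE°cell = −(2)(96485)(+4.15) J/mol = −801 kJ/mol.

−801 kJ/mol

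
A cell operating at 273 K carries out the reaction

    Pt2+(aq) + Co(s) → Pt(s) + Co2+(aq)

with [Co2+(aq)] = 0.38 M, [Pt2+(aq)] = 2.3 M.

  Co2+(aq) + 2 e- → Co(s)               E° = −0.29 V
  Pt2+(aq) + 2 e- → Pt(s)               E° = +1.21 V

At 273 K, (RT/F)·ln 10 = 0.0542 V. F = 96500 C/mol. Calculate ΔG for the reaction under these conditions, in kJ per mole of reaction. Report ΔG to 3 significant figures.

−294 kJ/mol

E°cell = +1.21 − (−0.29) = +1.50 V; the balanced reaction transfers n = 2 electrons.
The reaction quotient is [Co2+(aq)] / [Pt2+(aq)] = 0.165; by Nernst, E = +1.50 − (0.0542/2)(−0.782) = +1.5212 V.
ΔG = −nFE = −(2)(96500)(+1.5212) J/mol = −294 kJ/mol.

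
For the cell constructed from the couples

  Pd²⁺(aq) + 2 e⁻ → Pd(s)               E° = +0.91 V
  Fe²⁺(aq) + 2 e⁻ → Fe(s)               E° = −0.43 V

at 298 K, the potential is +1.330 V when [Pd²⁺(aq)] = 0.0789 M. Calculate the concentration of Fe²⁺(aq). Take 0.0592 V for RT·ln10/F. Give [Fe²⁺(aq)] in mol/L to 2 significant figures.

With Pd²⁺/Pd at the cathode and Fe²⁺/Fe at the anode, E°cell = +0.91 − (−0.43) = +1.34 V (n = 2).
Rearranging E = E° − (0.0592/n)·log Q gives log Q = 2(+1.34 − (+1.330))/0.0592 = 0.338.
Balancing electrons gives Pd²⁺(aq) + Fe(s) → Pd(s) + Fe²⁺(aq); thus Q = [Fe²⁺(aq)] / [Pd²⁺(aq)].
Solving for the unknown gives log [Fe²⁺(aq)] = −0.765, so [Fe²⁺(aq)] ≈ 0.17 M.

0.17 M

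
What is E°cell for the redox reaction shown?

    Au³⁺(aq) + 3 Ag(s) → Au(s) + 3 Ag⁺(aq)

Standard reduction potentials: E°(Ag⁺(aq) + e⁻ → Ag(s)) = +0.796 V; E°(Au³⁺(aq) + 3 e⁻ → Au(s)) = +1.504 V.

+0.708 V

In the reaction as written, Au³⁺(aq) is reduced (cathode) and Ag⁺(aq) is produced by oxidation at the anode.
E°cell = E°(cathode) − E°(anode) = +1.504 − (+0.796) = +0.708 V.
The positive value indicates the reaction is spontaneous as written.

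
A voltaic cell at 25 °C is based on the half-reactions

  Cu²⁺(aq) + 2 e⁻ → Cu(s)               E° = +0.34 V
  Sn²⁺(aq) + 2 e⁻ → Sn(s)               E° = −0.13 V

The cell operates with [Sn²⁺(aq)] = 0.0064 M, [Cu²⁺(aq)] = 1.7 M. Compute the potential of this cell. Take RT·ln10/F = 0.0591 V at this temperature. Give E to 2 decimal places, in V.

The Cu²⁺/Cu couple has the more positive E°, so it is the cathode; Sn²⁺/Sn is the anode.
E°cell = +0.34 − (−0.13) = +0.47 V, with n = 2 electrons transferred.
The balanced reaction is Cu²⁺(aq) + Sn(s) → Cu(s) + Sn²⁺(aq), so Q = [Sn²⁺(aq)] / [Cu²⁺(aq)] = 0.00376 and log Q = −2.424.
E = E° − (0.0591/n)·log Q = +0.47 − (0.0591/2)(−2.424) = +0.54 V.

+0.54 V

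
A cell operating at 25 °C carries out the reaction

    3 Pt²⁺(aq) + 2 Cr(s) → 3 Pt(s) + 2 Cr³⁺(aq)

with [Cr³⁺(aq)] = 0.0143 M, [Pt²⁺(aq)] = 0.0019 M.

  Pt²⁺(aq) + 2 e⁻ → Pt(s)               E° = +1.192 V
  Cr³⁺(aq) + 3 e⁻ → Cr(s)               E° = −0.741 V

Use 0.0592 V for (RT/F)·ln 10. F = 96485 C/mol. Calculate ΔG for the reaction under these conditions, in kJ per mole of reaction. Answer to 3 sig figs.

The standard cell potential is +1.192 − (−0.741) = +1.933 V, with n = 6 electrons in the balanced equation.
Here Q = [Cr³⁺(aq)]^2 / [Pt²⁺(aq)]^3 = 2.98×10^4 (log Q = 4.474), giving E = +1.933 − (0.0592/6)·(4.474) = +1.8889 V.
Finally ΔG = −nFE = −(6)(96485 C/mol)(+1.8889 V) = −1090 kJ/mol.

−1090 kJ/mol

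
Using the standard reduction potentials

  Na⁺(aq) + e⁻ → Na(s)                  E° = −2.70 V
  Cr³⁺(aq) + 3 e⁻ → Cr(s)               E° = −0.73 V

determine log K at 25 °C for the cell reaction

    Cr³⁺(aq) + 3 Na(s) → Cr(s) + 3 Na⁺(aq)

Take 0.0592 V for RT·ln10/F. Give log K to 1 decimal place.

log K = 99.8

The Cr³⁺/Cr couple is reduced (cathode); E°cell = −0.73 − (−2.70) = +1.97 V with n = 3.
At equilibrium E = 0, so log K = nE°cell / 0.0592 = (3)(+1.97) / 0.0592 = 99.8.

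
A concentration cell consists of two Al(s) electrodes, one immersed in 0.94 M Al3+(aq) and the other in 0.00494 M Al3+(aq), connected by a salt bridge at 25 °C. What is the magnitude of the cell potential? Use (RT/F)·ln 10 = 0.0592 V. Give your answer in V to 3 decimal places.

For a concentration cell E°cell = 0, since both electrodes use the same couple.
The compartment with the higher Al3+(aq) concentration (0.94 M) acts as the cathode; ions are reduced there and produced at the dilute (0.00494 M) anode.
With n = 3, Ecell = −(0.0592/3)·log([dilute]/[conc]) = −(0.0592/3)·log(0.00494/0.94) = +0.045 V.

0.045 V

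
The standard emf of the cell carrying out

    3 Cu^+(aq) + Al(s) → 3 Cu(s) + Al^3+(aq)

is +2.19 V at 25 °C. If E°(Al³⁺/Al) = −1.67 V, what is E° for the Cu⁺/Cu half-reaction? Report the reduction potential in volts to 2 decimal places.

+0.52 V

In the reaction as written the Cu⁺/Cu couple is reduced (cathode) and Al³⁺/Al is oxidized (anode), so E°cell = E°(Cu⁺/Cu) − E°(Al³⁺/Al).
E°(Cu⁺/Cu) = E°cell + E°(anode) = +2.19 + (−1.67) = +0.52 V.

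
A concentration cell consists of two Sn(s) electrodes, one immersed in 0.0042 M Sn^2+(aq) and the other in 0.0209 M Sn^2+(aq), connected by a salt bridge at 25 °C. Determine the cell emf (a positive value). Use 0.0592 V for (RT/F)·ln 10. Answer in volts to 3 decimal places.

0.021 V

For a concentration cell E°cell = 0, since both electrodes use the same couple.
The compartment with the higher Sn^2+(aq) concentration (0.0209 M) acts as the cathode; ions are reduced there and produced at the dilute (0.0042 M) anode.
With n = 2, Ecell = −(0.0592/2)·log([dilute]/[conc]) = −(0.0592/2)·log(0.0042/0.0209) = +0.021 V.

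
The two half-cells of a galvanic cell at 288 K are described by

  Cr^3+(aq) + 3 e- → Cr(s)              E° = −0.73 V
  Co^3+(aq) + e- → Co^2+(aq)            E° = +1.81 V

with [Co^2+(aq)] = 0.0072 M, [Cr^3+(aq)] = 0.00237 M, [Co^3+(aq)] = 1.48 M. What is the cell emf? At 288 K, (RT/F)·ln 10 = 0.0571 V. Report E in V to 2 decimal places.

Since E°(Co³⁺/Co²⁺) > E°(Cr³⁺/Cr), Co³⁺/Co²⁺ serves as the cathode.
E°cell = +1.81 − (−0.73) = +2.54 V, with n = 3 electrons transferred.
Balancing gives 3 Co^3+(aq) + Cr(s) → 3 Co^2+(aq) + Cr^3+(aq); hence Q = ([Co^2+(aq)]^3·[Cr^3+(aq)]) / [Co^3+(aq)]^3 = 2.73×10^−10 (log Q = −9.564).
By the Nernst equation, E = +2.54 − (0.0571/3)·(−9.564) = +2.72 V.

+2.72 V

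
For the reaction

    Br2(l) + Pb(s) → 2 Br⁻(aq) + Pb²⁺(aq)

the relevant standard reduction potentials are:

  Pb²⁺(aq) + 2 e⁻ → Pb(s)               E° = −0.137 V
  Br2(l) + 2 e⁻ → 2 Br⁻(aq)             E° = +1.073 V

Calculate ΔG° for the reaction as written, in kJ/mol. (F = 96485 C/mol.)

−233 kJ/mol

In the reaction as written Br2(l) is reduced, so the Br₂/Br⁻ couple is the cathode and Pb²⁺/Pb is the anode.
E°cell = +1.073 − (−0.137) = +1.210 V; balancing electrons gives n = 2.
ΔG° = −nFE°cell = −(2)(96485)(+1.210) J/mol = −233 kJ/mol.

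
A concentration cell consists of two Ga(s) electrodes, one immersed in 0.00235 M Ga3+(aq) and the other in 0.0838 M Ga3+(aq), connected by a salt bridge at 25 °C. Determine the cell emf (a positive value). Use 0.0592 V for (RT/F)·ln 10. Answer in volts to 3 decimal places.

For a concentration cell E°cell = 0, since both electrodes use the same couple.
The compartment with the higher Ga3+(aq) concentration (0.0838 M) acts as the cathode; ions are reduced there and produced at the dilute (0.00235 M) anode.
With n = 3, Ecell = −(0.0592/3)·log([dilute]/[conc]) = −(0.0592/3)·log(0.00235/0.0838) = +0.031 V.

0.031 V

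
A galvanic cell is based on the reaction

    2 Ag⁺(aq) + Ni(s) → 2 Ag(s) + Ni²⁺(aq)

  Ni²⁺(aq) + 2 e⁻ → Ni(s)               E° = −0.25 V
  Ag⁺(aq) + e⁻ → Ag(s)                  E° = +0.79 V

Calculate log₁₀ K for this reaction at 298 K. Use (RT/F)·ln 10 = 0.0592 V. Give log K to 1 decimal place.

log K = 35.1

The Ag⁺/Ag couple is reduced (cathode); E°cell = +0.79 − (−0.25) = +1.04 V with n = 2.
At equilibrium E = 0, so log K = nE°cell / 0.0592 = (2)(+1.04) / 0.0592 = 35.1.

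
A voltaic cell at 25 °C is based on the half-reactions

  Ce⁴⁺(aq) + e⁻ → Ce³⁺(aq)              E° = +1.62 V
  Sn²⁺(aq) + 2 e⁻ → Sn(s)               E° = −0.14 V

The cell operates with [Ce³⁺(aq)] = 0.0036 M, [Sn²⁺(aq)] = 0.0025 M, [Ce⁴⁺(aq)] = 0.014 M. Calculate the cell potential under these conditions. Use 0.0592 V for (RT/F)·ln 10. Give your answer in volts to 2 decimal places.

Ce⁴⁺/Ce³⁺ is reduced (cathode, E° = +1.62 V) and Sn²⁺/Sn is oxidized (anode).
E°cell = +1.62 − (−0.14) = +1.76 V, with n = 2 electrons transferred.
For the overall reaction 2 Ce⁴⁺(aq) + Sn(s) → 2 Ce³⁺(aq) + Sn²⁺(aq), Q = ([Ce³⁺(aq)]^2·[Sn²⁺(aq)]) / [Ce⁴⁺(aq)]^2 = 0.000165, giving log Q = −3.782.
By the Nernst equation, E = +1.76 − (0.0592/2)·(−3.782) = +1.87 V.

+1.87 V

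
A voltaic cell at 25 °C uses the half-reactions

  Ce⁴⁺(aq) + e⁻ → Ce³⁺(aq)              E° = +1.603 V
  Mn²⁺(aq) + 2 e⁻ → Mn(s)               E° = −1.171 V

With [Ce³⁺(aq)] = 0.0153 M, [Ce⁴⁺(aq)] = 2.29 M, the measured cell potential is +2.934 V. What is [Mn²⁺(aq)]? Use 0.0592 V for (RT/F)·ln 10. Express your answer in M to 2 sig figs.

The Ce⁴⁺/Ce³⁺ couple has the larger reduction potential, so it is the cathode: E°cell = +1.603 − (−1.171) = +2.774 V and n = 2.
From the Nernst equation, log Q = n(E° − E)/0.0592 = 2·(+2.774 − (+2.934))/0.0592 = −5.405.
For 2 Ce⁴⁺(aq) + Mn(s) → 2 Ce³⁺(aq) + Mn²⁺(aq), the reaction quotient is Q = ([Ce³⁺(aq)]^2·[Mn²⁺(aq)]) / [Ce⁴⁺(aq)]^2.
Substituting the known concentrations and solving, log [Mn²⁺(aq)] = −1.055 and [Mn²⁺(aq)] = 0.088 M.

0.088 M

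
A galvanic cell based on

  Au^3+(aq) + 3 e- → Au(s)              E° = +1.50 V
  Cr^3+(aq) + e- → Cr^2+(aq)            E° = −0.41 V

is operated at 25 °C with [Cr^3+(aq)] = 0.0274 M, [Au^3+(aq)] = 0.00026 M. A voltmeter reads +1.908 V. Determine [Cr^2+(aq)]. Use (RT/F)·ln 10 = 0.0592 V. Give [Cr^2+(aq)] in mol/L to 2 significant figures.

0.40 M

Au³⁺/Au is the cathode (higher E°); E°cell = +1.50 − (−0.41) = +1.91 V with n = 3.
Rearranging E = E° − (0.0592/n)·log Q gives log Q = 3(+1.91 − (+1.908))/0.0592 = 0.101.
The balanced reaction is Au^3+(aq) + 3 Cr^2+(aq) → Au(s) + 3 Cr^3+(aq), so Q = [Cr^3+(aq)]^3 / ([Au^3+(aq)]·[Cr^2+(aq)]^3).
Isolating [Cr^2+(aq)] in Q = 10^{0.101} yields log [Cr^2+(aq)] = −0.401, i.e. 0.40 M.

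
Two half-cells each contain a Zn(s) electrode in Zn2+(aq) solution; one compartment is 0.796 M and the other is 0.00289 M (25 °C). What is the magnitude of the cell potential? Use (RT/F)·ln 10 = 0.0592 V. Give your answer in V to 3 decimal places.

0.072 V

For a concentration cell E°cell = 0, since both electrodes use the same couple.
The compartment with the higher Zn2+(aq) concentration (0.796 M) acts as the cathode; ions are reduced there and produced at the dilute (0.00289 M) anode.
With n = 2, Ecell = −(0.0592/2)·log([dilute]/[conc]) = −(0.0592/2)·log(0.00289/0.796) = +0.072 V.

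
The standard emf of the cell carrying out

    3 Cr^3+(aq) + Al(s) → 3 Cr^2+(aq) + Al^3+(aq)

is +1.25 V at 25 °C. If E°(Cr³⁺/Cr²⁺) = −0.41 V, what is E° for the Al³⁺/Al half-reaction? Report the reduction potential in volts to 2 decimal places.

In the reaction as written the Cr³⁺/Cr²⁺ couple is reduced (cathode) and Al³⁺/Al is oxidized (anode), so E°cell = E°(Cr³⁺/Cr²⁺) − E°(Al³⁺/Al).
E°(Al³⁺/Al) = E°(cathode) − E°cell = −0.41 − (+1.25) = −1.66 V.

−1.66 V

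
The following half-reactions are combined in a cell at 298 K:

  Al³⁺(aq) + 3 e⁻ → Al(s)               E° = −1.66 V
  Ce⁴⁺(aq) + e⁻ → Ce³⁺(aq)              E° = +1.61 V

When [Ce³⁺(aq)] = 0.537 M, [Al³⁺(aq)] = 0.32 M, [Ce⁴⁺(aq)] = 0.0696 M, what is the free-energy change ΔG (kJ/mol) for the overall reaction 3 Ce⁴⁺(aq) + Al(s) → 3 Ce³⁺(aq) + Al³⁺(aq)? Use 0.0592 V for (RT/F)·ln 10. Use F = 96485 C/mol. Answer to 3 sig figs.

The standard cell potential is +1.61 − (−1.66) = +3.27 V, with n = 3 electrons in the balanced equation.
Here Q = ([Ce³⁺(aq)]^3·[Al³⁺(aq)]) / [Ce⁴⁺(aq)]^3 = 147 (log Q = 2.167), giving E = +3.27 − (0.0592/3)·(2.167) = +3.2272 V.
Finally ΔG = −nFE = −(3)(96485 C/mol)(+3.2272 V) = −934 kJ/mol.

−934 kJ/mol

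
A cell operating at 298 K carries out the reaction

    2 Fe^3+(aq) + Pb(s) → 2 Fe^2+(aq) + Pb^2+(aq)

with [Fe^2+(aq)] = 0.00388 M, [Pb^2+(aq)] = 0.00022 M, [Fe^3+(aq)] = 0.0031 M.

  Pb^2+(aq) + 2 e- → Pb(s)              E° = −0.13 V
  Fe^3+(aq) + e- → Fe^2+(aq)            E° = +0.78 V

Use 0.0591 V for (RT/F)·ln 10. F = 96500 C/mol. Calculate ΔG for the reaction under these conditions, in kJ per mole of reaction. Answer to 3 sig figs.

The standard cell potential is +0.78 − (−0.13) = +0.91 V, with n = 2 electrons in the balanced equation.
The reaction quotient is ([Fe^2+(aq)]^2·[Pb^2+(aq)]) / [Fe^3+(aq)]^2 = 0.000345; by Nernst, E = +0.91 − (0.0591/2)(−3.463) = +1.0123 V.
Finally ΔG = −nFE = −(2)(96500 C/mol)(+1.0123 V) = −195 kJ/mol.

−195 kJ/mol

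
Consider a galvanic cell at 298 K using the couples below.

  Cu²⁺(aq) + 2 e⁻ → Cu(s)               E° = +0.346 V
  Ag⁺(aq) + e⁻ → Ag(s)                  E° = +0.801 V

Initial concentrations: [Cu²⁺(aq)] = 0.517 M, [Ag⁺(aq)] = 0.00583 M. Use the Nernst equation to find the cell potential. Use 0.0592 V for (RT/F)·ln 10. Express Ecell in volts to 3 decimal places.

+0.331 V

Ag⁺/Ag is reduced (cathode, E° = +0.801 V) and Cu²⁺/Cu is oxidized (anode).
E°cell = E°cat − E°an = +0.801 − (+0.346) = +0.455 V; n = 2.
Balancing gives 2 Ag⁺(aq) + Cu(s) → 2 Ag(s) + Cu²⁺(aq); hence Q = [Cu²⁺(aq)] / [Ag⁺(aq)]^2 = 1.52×10^4 (log Q = 4.182).
E = E° − (0.0592/n)·log Q = +0.455 − (0.0592/2)(4.182) = +0.331 V.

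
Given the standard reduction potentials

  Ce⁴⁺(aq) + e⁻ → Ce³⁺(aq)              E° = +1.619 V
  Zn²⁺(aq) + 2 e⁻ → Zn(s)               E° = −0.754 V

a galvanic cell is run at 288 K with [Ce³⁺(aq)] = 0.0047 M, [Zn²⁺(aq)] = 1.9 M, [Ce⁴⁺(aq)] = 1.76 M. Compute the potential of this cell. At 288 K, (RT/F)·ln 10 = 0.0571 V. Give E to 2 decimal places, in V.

+2.51 V

Since E°(Ce⁴⁺/Ce³⁺) > E°(Zn²⁺/Zn), Ce⁴⁺/Ce³⁺ serves as the cathode.
E°cell = +1.619 − (−0.754) = +2.373 V, with n = 2 electrons transferred.
For the overall reaction 2 Ce⁴⁺(aq) + Zn(s) → 2 Ce³⁺(aq) + Zn²⁺(aq), Q = ([Ce³⁺(aq)]^2·[Zn²⁺(aq)]) / [Ce⁴⁺(aq)]^2 = 1.35×10^−5, giving log Q = −4.868.
E = E° − (0.0571/n)·log Q = +2.373 − (0.0571/2)(−4.868) = +2.51 V.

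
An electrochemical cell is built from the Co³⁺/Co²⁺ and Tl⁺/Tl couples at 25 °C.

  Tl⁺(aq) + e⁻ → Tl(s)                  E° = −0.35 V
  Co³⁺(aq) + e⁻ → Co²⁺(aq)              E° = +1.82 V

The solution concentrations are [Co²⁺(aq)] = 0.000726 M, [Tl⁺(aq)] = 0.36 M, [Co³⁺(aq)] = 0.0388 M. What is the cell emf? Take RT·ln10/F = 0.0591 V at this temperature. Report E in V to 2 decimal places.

+2.30 V

The Co³⁺/Co²⁺ couple has the more positive E°, so it is the cathode; Tl⁺/Tl is the anode.
E°cell = +1.82 − (−0.35) = +2.17 V, with n = 1 electron transferred.
For the overall reaction Co³⁺(aq) + Tl(s) → Co²⁺(aq) + Tl⁺(aq), Q = ([Co²⁺(aq)]·[Tl⁺(aq)]) / [Co³⁺(aq)] = 0.00674, giving log Q = −2.172.
By the Nernst equation, E = +2.17 − (0.0591/1)·(−2.172) = +2.30 V.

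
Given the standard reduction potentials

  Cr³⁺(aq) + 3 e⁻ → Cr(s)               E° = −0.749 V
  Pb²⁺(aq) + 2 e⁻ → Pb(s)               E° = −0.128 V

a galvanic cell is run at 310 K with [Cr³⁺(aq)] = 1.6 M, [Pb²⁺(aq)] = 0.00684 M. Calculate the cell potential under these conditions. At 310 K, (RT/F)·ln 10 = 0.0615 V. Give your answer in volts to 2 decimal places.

+0.55 V

Pb²⁺/Pb is reduced (cathode, E° = −0.128 V) and Cr³⁺/Cr is oxidized (anode).
The standard potential is −0.128 − (−0.749) = +0.621 V and the balanced reaction transfers n = 6 electrons.
Balancing gives 3 Pb²⁺(aq) + 2 Cr(s) → 3 Pb(s) + 2 Cr³⁺(aq); hence Q = [Cr³⁺(aq)]^2 / [Pb²⁺(aq)]^3 = 8×10^6 (log Q = 6.903).
Applying E = E° − (RT ln10/nF)·log Q gives +0.621 − (0.0615/6)(6.903) = +0.55 V.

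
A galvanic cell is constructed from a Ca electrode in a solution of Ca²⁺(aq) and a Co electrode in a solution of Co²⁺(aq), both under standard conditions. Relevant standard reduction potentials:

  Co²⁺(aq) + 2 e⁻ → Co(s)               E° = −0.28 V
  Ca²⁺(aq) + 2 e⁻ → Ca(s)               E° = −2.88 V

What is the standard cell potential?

+2.60 V

Of the two couples in this cell, the one with the more positive reduction potential is reduced at the cathode: here that is Co²⁺/Co (−0.28 V); Ca²⁺/Ca (−2.88 V) is the anode.
E°cell = E°(cathode) − E°(anode) = −0.28 − (−2.88) = +2.60 V.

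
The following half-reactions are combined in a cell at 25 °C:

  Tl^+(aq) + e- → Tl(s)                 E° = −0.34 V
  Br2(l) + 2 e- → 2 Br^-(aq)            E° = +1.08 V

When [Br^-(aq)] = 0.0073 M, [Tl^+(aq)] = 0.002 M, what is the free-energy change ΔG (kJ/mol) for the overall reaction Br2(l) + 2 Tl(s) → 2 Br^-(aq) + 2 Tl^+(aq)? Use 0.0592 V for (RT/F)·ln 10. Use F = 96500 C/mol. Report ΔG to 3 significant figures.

With Br₂/Br⁻ reduced at the cathode, E°cell = +1.08 − (−0.34) = +1.42 V and n = 2.
Here Q = [Br^-(aq)]^2·[Tl^+(aq)]^2 = 2.13×10^−10 (log Q = −9.671), giving E = +1.42 − (0.0592/2)·(−9.671) = +1.7063 V.
Then ΔG = −nFE = −2 × 96500 × +1.7063 J/mol = −329 kJ/mol.

−329 kJ/mol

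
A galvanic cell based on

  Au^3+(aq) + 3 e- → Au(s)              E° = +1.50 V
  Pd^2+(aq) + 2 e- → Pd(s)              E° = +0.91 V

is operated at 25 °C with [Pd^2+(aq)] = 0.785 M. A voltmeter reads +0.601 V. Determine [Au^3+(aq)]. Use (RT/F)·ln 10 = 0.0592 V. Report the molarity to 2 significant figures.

The Au³⁺/Au couple has the larger reduction potential, so it is the cathode: E°cell = +1.50 − (+0.91) = +0.59 V and n = 6.
Since E = E° − (0.0592/n)·log Q, log Q = n(E° − E)/0.0592 = −1.115.
For 2 Au^3+(aq) + 3 Pd(s) → 2 Au(s) + 3 Pd^2+(aq), the reaction quotient is Q = [Pd^2+(aq)]^3 / [Au^3+(aq)]^2.
Substituting the known concentrations and solving, log [Au^3+(aq)] = 0.400 and [Au^3+(aq)] = 2.5 M.

2.5 M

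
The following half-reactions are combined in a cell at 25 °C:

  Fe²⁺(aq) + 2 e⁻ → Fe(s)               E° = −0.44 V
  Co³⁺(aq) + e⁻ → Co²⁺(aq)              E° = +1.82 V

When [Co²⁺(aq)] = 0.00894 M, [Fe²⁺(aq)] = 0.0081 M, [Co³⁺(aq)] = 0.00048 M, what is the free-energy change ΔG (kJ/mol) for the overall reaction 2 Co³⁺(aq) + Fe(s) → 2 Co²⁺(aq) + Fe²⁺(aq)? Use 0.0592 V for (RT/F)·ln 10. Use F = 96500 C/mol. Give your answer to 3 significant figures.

−434 kJ/mol

The standard cell potential is +1.82 − (−0.44) = +2.26 V, with n = 2 electrons in the balanced equation.
The reaction quotient is ([Co²⁺(aq)]^2·[Fe²⁺(aq)]) / [Co³⁺(aq)]^2 = 2.81; by Nernst, E = +2.26 − (0.0592/2)(0.449) = +2.2467 V.
ΔG = −nFE = −(2)(96500)(+2.2467) J/mol = −434 kJ/mol.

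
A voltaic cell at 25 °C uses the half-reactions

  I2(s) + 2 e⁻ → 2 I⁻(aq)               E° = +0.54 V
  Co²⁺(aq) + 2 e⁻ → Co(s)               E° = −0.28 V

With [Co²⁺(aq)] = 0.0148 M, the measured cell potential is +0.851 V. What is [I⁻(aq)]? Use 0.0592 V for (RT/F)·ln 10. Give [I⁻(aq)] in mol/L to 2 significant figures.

2.5 M

The I₂/I⁻ couple has the larger reduction potential, so it is the cathode: E°cell = +0.54 − (−0.28) = +0.82 V and n = 2.
Since E = E° − (0.0592/n)·log Q, log Q = n(E° − E)/0.0592 = −1.047.
For I2(s) + Co(s) → 2 I⁻(aq) + Co²⁺(aq), the reaction quotient is Q = [I⁻(aq)]^2·[Co²⁺(aq)].
Solving for the unknown gives log [I⁻(aq)] = 0.391, so [I⁻(aq)] ≈ 2.5 M.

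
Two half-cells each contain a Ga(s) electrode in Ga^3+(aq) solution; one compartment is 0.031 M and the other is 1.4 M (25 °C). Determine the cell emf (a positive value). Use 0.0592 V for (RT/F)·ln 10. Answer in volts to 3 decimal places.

0.033 V

For a concentration cell E°cell = 0, since both electrodes use the same couple.
The compartment with the higher Ga^3+(aq) concentration (1.4 M) acts as the cathode; ions are reduced there and produced at the dilute (0.031 M) anode.
With n = 3, Ecell = −(0.0592/3)·log([dilute]/[conc]) = −(0.0592/3)·log(0.031/1.4) = +0.033 V.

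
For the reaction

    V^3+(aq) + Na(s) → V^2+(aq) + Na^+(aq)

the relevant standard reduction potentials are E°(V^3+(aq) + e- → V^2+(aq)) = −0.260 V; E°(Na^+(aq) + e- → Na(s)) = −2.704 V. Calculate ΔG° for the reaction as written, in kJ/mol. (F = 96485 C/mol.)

In the reaction as written V^3+(aq) is reduced, so the V³⁺/V²⁺ couple is the cathode and Na⁺/Na is the anode.
E°cell = −0.260 − (−2.704) = +2.444 V; balancing electrons gives n = 1.
ΔG° = −nFE°cell = −(1)(96485)(+2.444) J/mol = −236 kJ/mol.

−236 kJ/mol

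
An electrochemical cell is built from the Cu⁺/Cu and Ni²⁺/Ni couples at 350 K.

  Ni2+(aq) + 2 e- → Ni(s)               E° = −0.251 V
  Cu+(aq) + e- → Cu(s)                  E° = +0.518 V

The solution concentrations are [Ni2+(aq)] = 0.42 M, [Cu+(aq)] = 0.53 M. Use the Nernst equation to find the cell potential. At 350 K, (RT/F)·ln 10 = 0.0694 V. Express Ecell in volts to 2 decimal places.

Since E°(Cu⁺/Cu) > E°(Ni²⁺/Ni), Cu⁺/Cu serves as the cathode.
E°cell = +0.518 − (−0.251) = +0.769 V, with n = 2 electrons transferred.
The balanced reaction is 2 Cu+(aq) + Ni(s) → 2 Cu(s) + Ni2+(aq), so Q = [Ni2+(aq)] / [Cu+(aq)]^2 = 1.5 and log Q = 0.175.
Applying E = E° − (RT ln10/nF)·log Q gives +0.769 − (0.0694/2)(0.175) = +0.76 V.

+0.76 V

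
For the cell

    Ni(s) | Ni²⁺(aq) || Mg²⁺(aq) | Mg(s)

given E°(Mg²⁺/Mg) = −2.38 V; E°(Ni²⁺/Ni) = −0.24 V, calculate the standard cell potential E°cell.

−2.14 V

By convention the left-hand electrode in cell notation is the anode (oxidation) and the right-hand electrode is the cathode (reduction).
E°cell = E°(right) − E°(left) = −2.38 − (−0.24) = −2.14 V.
The negative sign shows that, as written, the cell would require an external voltage to drive the reaction.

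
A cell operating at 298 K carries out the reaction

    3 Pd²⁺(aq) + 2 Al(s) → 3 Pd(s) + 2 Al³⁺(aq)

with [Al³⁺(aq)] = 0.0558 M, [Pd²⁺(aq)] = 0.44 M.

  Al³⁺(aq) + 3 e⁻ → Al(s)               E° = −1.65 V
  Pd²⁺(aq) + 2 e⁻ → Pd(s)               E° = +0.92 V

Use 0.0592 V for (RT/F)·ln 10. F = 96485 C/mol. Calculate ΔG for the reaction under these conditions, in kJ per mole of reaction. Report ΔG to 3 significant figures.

With Pd²⁺/Pd reduced at the cathode, E°cell = +0.92 − (−1.65) = +2.57 V and n = 6.
Here Q = [Al³⁺(aq)]^2 / [Pd²⁺(aq)]^3 = 0.0366 (log Q = −1.437), giving E = +2.57 − (0.0592/6)·(−1.437) = +2.5842 V.
ΔG = −nFE = −(6)(96485)(+2.5842) J/mol = −1500 kJ/mol.

−1500 kJ/mol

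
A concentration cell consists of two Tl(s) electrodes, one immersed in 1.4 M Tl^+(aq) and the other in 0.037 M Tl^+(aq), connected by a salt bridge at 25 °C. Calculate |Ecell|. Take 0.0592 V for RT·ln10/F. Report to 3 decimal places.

0.093 V

For a concentration cell E°cell = 0, since both electrodes use the same couple.
The compartment with the higher Tl^+(aq) concentration (1.4 M) acts as the cathode; ions are reduced there and produced at the dilute (0.037 M) anode.
With n = 1, Ecell = −(0.0592/1)·log([dilute]/[conc]) = −(0.0592/1)·log(0.037/1.4) = +0.093 V.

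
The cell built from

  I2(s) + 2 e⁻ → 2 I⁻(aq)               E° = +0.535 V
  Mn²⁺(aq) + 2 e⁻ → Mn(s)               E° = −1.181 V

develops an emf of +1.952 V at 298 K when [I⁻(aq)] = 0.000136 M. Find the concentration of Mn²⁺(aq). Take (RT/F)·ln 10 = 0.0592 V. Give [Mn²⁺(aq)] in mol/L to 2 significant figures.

0.58 M

The I₂/I⁻ couple has the larger reduction potential, so it is the cathode: E°cell = +0.535 − (−1.181) = +1.716 V and n = 2.
Since E = E° − (0.0592/n)·log Q, log Q = n(E° − E)/0.0592 = −7.973.
For I2(s) + Mn(s) → 2 I⁻(aq) + Mn²⁺(aq), the reaction quotient is Q = [I⁻(aq)]^2·[Mn²⁺(aq)].
Isolating [Mn²⁺(aq)] in Q = 10^{−7.973} yields log [Mn²⁺(aq)] = −0.240, i.e. 0.58 M.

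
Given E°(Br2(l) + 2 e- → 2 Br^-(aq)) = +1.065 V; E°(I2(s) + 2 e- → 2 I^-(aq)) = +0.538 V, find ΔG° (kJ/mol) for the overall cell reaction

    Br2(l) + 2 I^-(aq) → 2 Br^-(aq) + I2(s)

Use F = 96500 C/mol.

−102 kJ/mol

In the reaction as written Br2(l) is reduced, so the Br₂/Br⁻ couple is the cathode and I₂/I⁻ is the anode.
E°cell = +1.065 − (+0.538) = +0.527 V; balancing electrons gives n = 2.
ΔG° = −nFE°cell = −(2)(96500)(+0.527) J/mol = −102 kJ/mol.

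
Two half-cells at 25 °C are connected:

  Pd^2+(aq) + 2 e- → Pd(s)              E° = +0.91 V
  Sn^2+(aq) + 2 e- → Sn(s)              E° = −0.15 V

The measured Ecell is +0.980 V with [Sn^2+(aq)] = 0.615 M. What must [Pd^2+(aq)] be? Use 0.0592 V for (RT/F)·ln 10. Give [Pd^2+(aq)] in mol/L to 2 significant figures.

With Pd²⁺/Pd at the cathode and Sn²⁺/Sn at the anode, E°cell = +0.91 − (−0.15) = +1.06 V (n = 2).
Rearranging E = E° − (0.0592/n)·log Q gives log Q = 2(+1.06 − (+0.980))/0.0592 = 2.703.
Balancing electrons gives Pd^2+(aq) + Sn(s) → Pd(s) + Sn^2+(aq); thus Q = [Sn^2+(aq)] / [Pd^2+(aq)].
Solving for the unknown gives log [Pd^2+(aq)] = −2.914, so [Pd^2+(aq)] ≈ 0.0012 M.

0.0012 M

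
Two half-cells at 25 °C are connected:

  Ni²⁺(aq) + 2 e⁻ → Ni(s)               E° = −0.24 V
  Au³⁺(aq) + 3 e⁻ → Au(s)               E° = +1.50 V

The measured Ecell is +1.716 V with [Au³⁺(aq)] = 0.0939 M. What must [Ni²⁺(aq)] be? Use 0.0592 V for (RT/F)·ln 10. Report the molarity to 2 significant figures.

The Au³⁺/Au couple has the larger reduction potential, so it is the cathode: E°cell = +1.50 − (−0.24) = +1.74 V and n = 6.
From the Nernst equation, log Q = n(E° − E)/0.0592 = 6·(+1.74 − (+1.716))/0.0592 = 2.432.
For 2 Au³⁺(aq) + 3 Ni(s) → 2 Au(s) + 3 Ni²⁺(aq), the reaction quotient is Q = [Ni²⁺(aq)]^3 / [Au³⁺(aq)]^2.
Isolating [Ni²⁺(aq)] in Q = 10^{2.432} yields log [Ni²⁺(aq)] = 0.126, i.e. 1.3 M.

1.3 M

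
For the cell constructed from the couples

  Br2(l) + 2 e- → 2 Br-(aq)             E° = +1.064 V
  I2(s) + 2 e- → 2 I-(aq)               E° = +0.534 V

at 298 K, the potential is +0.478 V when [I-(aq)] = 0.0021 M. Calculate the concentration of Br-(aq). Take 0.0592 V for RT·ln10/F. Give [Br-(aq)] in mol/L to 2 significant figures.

0.016 M

The Br₂/Br⁻ couple has the larger reduction potential, so it is the cathode: E°cell = +1.064 − (+0.534) = +0.530 V and n = 2.
From the Nernst equation, log Q = n(E° − E)/0.0592 = 2·(+0.530 − (+0.478))/0.0592 = 1.757.
Balancing electrons gives Br2(l) + 2 I-(aq) → 2 Br-(aq) + I2(s); thus Q = [Br-(aq)]^2 / [I-(aq)]^2.
Solving for the unknown gives log [Br-(aq)] = −1.799, so [Br-(aq)] ≈ 0.016 M.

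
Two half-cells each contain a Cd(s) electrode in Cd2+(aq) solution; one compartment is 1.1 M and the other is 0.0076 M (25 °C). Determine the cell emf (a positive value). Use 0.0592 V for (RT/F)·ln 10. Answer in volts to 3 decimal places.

0.064 V

For a concentration cell E°cell = 0, since both electrodes use the same couple.
The compartment with the higher Cd2+(aq) concentration (1.1 M) acts as the cathode; ions are reduced there and produced at the dilute (0.0076 M) anode.
With n = 2, Ecell = −(0.0592/2)·log([dilute]/[conc]) = −(0.0592/2)·log(0.0076/1.1) = +0.064 V.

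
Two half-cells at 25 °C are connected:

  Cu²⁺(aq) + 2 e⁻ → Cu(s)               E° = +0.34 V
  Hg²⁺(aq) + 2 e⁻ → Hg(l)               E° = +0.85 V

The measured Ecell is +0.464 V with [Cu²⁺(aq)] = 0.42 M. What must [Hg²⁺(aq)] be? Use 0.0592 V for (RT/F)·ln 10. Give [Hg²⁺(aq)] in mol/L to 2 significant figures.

The Hg²⁺/Hg couple has the larger reduction potential, so it is the cathode: E°cell = +0.85 − (+0.34) = +0.51 V and n = 2.
From the Nernst equation, log Q = n(E° − E)/0.0592 = 2·(+0.51 − (+0.464))/0.0592 = 1.554.
Balancing electrons gives Hg²⁺(aq) + Cu(s) → Hg(l) + Cu²⁺(aq); thus Q = [Cu²⁺(aq)] / [Hg²⁺(aq)].
Solving for the unknown gives log [Hg²⁺(aq)] = −1.931, so [Hg²⁺(aq)] ≈ 0.012 M.

0.012 M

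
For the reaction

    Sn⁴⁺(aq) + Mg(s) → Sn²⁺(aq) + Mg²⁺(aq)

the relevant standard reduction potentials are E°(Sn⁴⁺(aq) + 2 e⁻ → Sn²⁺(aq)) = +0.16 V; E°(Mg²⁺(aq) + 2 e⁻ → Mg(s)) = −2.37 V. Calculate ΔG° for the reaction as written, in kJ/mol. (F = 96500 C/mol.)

−488 kJ/mol

In the reaction as written Sn⁴⁺(aq) is reduced, so the Sn⁴⁺/Sn²⁺ couple is the cathode and Mg²⁺/Mg is the anode.
E°cell = +0.16 − (−2.37) = +2.53 V; balancing electrons gives n = 2.
ΔG° = −nFE°cell = −(2)(96500)(+2.53) J/mol = −488 kJ/mol.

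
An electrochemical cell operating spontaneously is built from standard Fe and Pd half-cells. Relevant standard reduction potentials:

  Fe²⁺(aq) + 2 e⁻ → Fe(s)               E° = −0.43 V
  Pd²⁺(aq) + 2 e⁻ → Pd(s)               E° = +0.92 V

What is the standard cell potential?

+1.35 V

Of the two couples in this cell, the one with the more positive reduction potential is reduced at the cathode: here that is Pd²⁺/Pd (+0.92 V); Fe²⁺/Fe (−0.43 V) is the anode.
E°cell = E°(cathode) − E°(anode) = +0.92 − (−0.43) = +1.35 V.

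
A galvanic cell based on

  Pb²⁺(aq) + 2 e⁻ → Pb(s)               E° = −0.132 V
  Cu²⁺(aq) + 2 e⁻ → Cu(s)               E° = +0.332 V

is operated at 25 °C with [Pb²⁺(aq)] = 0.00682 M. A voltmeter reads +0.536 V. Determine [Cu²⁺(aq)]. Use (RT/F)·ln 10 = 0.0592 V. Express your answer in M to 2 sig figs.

Cu²⁺/Cu is the cathode (higher E°); E°cell = +0.332 − (−0.132) = +0.464 V with n = 2.
From the Nernst equation, log Q = n(E° − E)/0.0592 = 2·(+0.464 − (+0.536))/0.0592 = −2.432.
For Cu²⁺(aq) + Pb(s) → Cu(s) + Pb²⁺(aq), the reaction quotient is Q = [Pb²⁺(aq)] / [Cu²⁺(aq)].
Substituting the known concentrations and solving, log [Cu²⁺(aq)] = 0.266 and [Cu²⁺(aq)] = 1.8 M.

1.8 M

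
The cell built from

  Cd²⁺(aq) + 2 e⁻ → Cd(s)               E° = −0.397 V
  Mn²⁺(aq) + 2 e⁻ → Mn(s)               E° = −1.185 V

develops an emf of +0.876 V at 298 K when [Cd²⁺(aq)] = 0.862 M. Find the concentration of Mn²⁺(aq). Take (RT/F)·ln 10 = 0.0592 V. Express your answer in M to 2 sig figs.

0.00092 M

The Cd²⁺/Cd couple has the larger reduction potential, so it is the cathode: E°cell = −0.397 − (−1.185) = +0.788 V and n = 2.
From the Nernst equation, log Q = n(E° − E)/0.0592 = 2·(+0.788 − (+0.876))/0.0592 = −2.973.
The balanced reaction is Cd²⁺(aq) + Mn(s) → Cd(s) + Mn²⁺(aq), so Q = [Mn²⁺(aq)] / [Cd²⁺(aq)].
Solving for the unknown gives log [Mn²⁺(aq)] = −3.037, so [Mn²⁺(aq)] ≈ 0.00092 M.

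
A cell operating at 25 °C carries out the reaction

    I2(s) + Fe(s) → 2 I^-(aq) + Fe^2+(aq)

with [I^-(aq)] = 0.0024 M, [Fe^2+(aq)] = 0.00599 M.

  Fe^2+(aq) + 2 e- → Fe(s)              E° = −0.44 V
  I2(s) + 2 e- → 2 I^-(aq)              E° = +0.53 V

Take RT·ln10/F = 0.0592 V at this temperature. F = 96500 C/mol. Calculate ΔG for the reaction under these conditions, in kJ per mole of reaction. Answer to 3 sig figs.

−230 kJ/mol

E°cell = +0.53 − (−0.44) = +0.97 V; the balanced reaction transfers n = 2 electrons.
The reaction quotient is [I^-(aq)]^2·[Fe^2+(aq)] = 3.45×10^−8; by Nernst, E = +0.97 − (0.0592/2)(−7.462) = +1.1909 V.
Finally ΔG = −nFE = −(2)(96500 C/mol)(+1.1909 V) = −230 kJ/mol.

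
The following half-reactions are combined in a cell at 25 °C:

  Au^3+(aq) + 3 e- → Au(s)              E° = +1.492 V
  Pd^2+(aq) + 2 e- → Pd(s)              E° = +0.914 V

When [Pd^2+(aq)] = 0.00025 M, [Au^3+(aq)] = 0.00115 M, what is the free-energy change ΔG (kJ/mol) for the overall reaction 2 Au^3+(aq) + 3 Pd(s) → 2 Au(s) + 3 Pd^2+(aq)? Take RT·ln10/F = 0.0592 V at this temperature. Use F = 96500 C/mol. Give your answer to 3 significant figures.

The standard cell potential is +1.492 − (+0.914) = +0.578 V, with n = 6 electrons in the balanced equation.
Here Q = [Pd^2+(aq)]^3 / [Au^3+(aq)]^2 = 1.18×10^−5 (log Q = −4.928), giving E = +0.578 − (0.0592/6)·(−4.928) = +0.6266 V.
Finally ΔG = −nFE = −(6)(96500 C/mol)(+0.6266 V) = −363 kJ/mol.

−363 kJ/mol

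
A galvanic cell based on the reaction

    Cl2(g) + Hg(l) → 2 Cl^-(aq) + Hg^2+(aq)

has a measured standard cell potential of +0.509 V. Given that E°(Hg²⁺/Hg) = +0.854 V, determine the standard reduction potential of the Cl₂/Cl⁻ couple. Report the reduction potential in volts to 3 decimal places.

+1.363 V

In the reaction as written the Cl₂/Cl⁻ couple is reduced (cathode) and Hg²⁺/Hg is oxidized (anode), so E°cell = E°(Cl₂/Cl⁻) − E°(Hg²⁺/Hg).
E°(Cl₂/Cl⁻) = E°cell + E°(anode) = +0.509 + (+0.854) = +1.363 V.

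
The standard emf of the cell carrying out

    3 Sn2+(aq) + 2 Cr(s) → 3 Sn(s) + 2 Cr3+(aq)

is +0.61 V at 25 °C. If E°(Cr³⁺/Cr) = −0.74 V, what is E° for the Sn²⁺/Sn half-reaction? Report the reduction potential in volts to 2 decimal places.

−0.13 V

In the reaction as written the Sn²⁺/Sn couple is reduced (cathode) and Cr³⁺/Cr is oxidized (anode), so E°cell = E°(Sn²⁺/Sn) − E°(Cr³⁺/Cr).
E°(Sn²⁺/Sn) = E°cell + E°(anode) = +0.61 + (−0.74) = −0.13 V.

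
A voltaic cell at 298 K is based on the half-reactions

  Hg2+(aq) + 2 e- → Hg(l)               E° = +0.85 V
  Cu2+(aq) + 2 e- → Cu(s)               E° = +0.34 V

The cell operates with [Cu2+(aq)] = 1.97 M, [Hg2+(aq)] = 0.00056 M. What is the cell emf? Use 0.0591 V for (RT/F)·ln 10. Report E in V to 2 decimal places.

+0.41 V

Since E°(Hg²⁺/Hg) > E°(Cu²⁺/Cu), Hg²⁺/Hg serves as the cathode.
The standard potential is +0.85 − (+0.34) = +0.51 V and the balanced reaction transfers n = 2 electrons.
The balanced reaction is Hg2+(aq) + Cu(s) → Hg(l) + Cu2+(aq), so Q = [Cu2+(aq)] / [Hg2+(aq)] = 3.52×10^3 and log Q = 3.546.
By the Nernst equation, E = +0.51 − (0.0591/2)·(3.546) = +0.41 V.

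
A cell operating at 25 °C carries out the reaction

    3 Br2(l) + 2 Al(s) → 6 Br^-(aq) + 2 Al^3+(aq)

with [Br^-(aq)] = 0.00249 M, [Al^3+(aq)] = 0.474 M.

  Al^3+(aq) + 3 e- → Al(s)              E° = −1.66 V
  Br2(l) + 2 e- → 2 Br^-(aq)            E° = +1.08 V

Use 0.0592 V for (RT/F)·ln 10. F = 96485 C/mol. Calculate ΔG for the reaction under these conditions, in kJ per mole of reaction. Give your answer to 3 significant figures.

−1680 kJ/mol

With Br₂/Br⁻ reduced at the cathode, E°cell = +1.08 − (−1.66) = +2.74 V and n = 6.
Q = [Br^-(aq)]^6·[Al^3+(aq)]^2 = 5.35×10^−17, so log Q = −16.271 and E = +2.74 − (0.0592/6)(−16.271) = +2.9005 V.
Then ΔG = −nFE = −6 × 96485 × +2.9005 J/mol = −1680 kJ/mol.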